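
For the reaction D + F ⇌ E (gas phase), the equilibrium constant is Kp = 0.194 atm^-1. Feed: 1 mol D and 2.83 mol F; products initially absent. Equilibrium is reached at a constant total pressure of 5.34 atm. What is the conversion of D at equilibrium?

X = 0.423

Let X = conversion of D (basis 1 mol D); extent of reaction ξ = X.
At extent ξ: n_D = 1 − X; n_F = 2.83 − X; n_E = X.
Total moles n_T = 3.83 − X.
y_i = n_i/n_T, p_i = y_i·P. Kp = p_E / (p_D p_F).
Substituting and setting equal to 0.194 atm^-1 gives a polynomial in X; the root in (0,1) is X = 0.423.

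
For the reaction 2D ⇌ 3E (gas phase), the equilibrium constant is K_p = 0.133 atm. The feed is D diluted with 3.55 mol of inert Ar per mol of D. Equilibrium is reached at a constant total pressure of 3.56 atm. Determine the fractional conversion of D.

Basis: 1 mol D initially; let X = conversion of D. Extent ξ = 0.5X.
Moles: n_D = 1 − X; n_E = 1.5X; n_I = 3.55 (inert).
Total moles n_T = 4.55 + 0.5X.
With p_i = (n_i/n_T)P, K_p = p_E^3 / (p_D^2).
Substituting and setting equal to 0.133 atm gives a polynomial in X; the root in (0,1) is X = 0.296.

X = 0.296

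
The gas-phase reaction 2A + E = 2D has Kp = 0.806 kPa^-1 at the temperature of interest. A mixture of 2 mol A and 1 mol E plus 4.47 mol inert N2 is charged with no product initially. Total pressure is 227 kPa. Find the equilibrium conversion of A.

X = 0.730

Let X = conversion of A (basis 2 mol A); extent of reaction ξ = X.
Moles: n_A = 2 − 2X; n_E = 1 − X; n_D = 2X; n_I = 4.47 (inert).
Total moles n_T = 7.47 − X.
y_i = n_i/n_T, p_i = y_i·P. Kp = p_D^2 / (p_A^2 p_E).
Setting this equal to 0.806 kPa^-1 and taking the physical root (0 < X < 1) gives X = 0.730.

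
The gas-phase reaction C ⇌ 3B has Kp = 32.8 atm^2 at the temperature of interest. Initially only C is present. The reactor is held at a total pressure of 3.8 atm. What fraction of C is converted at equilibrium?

Basis: 1 mol C initially; let X = conversion of C. Extent ξ = X.
Mole table: n_C = 1 − X; n_B = 3X.
Total moles n_T = 1 + 2X.
With p_i = (n_i/n_T)P, Kp = p_B^3 / (p_C).
This yields a degree-3 equation in X; solving on (0,1), X = 0.551.

X = 0.551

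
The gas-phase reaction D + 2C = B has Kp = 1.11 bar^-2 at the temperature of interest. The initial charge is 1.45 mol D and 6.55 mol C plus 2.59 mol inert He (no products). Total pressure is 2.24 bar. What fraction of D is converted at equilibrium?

Basis: 1.45 mol D initially; let X = conversion of D. Extent ξ = 1.45X.
At extent ξ: n_D = 1.45 − 1.45X; n_C = 6.55 − 2.9X; n_B = 1.45X; n_I = 2.59 (inert).
n_T = Σnᵢ = 10.6 − 2.9X.
y_i = n_i/n_T, p_i = y_i·P. Kp = p_B / (p_D p_C^2).
This yields a degree-3 equation in X; solving on (0,1), X = 0.619.

X = 0.619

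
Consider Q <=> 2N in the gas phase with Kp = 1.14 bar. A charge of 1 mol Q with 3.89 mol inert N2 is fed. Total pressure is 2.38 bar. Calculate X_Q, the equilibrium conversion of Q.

Let X = conversion of Q (basis 1 mol Q); extent of reaction ξ = X.
Mole table: n_Q = 1 − X; n_N = 2X; n_I = 3.89 (inert).
Summing: n_T = 4.89 + X.
y_i = n_i/n_T, p_i = y_i·P. Kp = p_N^2 / (p_Q).
Equating to 1.14 bar and solving on 0 < X < 1: X = 0.544.

X = 0.544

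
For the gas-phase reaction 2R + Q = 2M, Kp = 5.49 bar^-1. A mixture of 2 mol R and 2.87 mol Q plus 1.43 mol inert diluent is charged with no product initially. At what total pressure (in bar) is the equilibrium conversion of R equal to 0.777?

P = 5.84 bar

Take 2 mol R as basis and let X be its fractional conversion, so ξ = X.
Moles: n_R = 2 − 2X; n_Q = 2.87 − X; n_M = 2X; n_I = 1.43 (inert).
Total moles n_T = 6.3 − X.
Kp = p_M^2 / (p_R^2 p_Q) with p_i = (n_i/n_T)·P.
At X = 0.777: the mole-fraction product g(X) = Π y_i^ν_i = 32.04. Since Kp = g(X)·P^{-1}, P = (g/Kp)^(1/1) = (32.04/5.49)^(1/1) = 5.84 bar.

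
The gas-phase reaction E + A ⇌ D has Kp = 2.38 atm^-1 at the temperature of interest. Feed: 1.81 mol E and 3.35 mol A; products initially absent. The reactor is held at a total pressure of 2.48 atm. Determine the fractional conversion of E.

X = 0.755

Basis: 1.81 mol E initially; let X = conversion of E. Extent ξ = 1.81X.
At extent ξ: n_E = 1.81 − 1.81X; n_A = 3.35 − 1.81X; n_D = 1.81X.
Total moles n_T = 5.16 − 1.81X.
With p_i = (n_i/n_T)P, Kp = p_D / (p_E p_A).
This yields a degree-2 equation in X; solving on (0,1), X = 0.755.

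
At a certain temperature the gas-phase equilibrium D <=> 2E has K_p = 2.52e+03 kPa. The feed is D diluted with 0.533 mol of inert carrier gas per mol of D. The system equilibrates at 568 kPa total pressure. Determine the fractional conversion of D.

Let X = conversion of D (basis 1 mol D); extent of reaction ξ = X.
Moles: n_D = 1 − X; n_E = 2X; n_I = 0.533 (inert).
Summing: n_T = 1.53 + X.
With p_i = (n_i/n_T)P, K_p = p_E^2 / (p_D).
Substituting and setting equal to 2.52e+03 kPa gives a polynomial in X; the root in (0,1) is X = 0.769.

X = 0.769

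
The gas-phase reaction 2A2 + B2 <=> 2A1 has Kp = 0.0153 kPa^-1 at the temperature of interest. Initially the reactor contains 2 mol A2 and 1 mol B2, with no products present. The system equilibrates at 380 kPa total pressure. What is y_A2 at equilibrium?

y_A2 = 0.390

Take 2 mol A2 as basis and let X be its fractional conversion, so ξ = X.
Mole table: n_A2 = 2 − 2X; n_B2 = 1 − X; n_A1 = 2X.
n_T = Σnᵢ = 3 − X.
y_i = n_i/n_T, p_i = y_i·P. Kp = p_A1^2 / (p_A2^2 p_B2).
Equating to 0.0153 kPa^-1 and solving on 0 < X < 1: X = 0.516.
Then n_A2 = 0.969, n_T = 2.48, so y_A2 = 0.390.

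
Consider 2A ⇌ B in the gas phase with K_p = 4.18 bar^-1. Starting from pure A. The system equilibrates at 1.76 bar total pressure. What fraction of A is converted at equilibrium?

X = 0.819

Let X = conversion of A (basis 1 mol A); extent of reaction ξ = 0.5X.
Species balance: n_A = 1 − X; n_B = 0.5X.
Total moles n_T = 1 − 0.5X.
With p_i = (n_i/n_T)P, K_p = p_B / (p_A^2).
This yields a degree-2 equation in X; solving on (0,1), X = 0.819.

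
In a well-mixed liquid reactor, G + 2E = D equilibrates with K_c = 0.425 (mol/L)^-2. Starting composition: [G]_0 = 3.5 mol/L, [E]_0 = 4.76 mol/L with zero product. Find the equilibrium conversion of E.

Let X = conversion of E; extent ξ = 4.76X/2 mol/L.
Concentrations: [G] = 3.5 − 2.38X; [E] = 4.76 − 4.76X; [D] = 2.38X.
K_c = [D] / ([G] [E]^2).
Equating to 0.425 (mol/L)^-2: the physical root is X = 0.695.

X = 0.695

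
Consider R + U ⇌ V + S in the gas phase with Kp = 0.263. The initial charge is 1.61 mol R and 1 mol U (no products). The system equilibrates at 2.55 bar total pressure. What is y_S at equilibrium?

Let X = conversion of U (basis 1 mol U); extent of reaction ξ = X.
Species balance: n_R = 1.61 − X; n_U = 1 − X; n_V = X; n_S = X.
n_T stays at 2.61 (no change in mole number).
With p_i = (n_i/n_T)P, Kp = p_V p_S / (p_R p_U).
This yields a degree-2 equation in X; solving on (0,1), X = 0.424.
Then n_S = 0.424, n_T = 2.61, so y_S = 0.162.

y_S = 0.162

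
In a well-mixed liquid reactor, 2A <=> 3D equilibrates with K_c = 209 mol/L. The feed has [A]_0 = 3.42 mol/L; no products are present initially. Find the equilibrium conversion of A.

Let X = conversion of A; extent ξ = 3.42X/2 mol/L.
Concentrations: [A] = 3.42 − 3.42X; [D] = 5.13X.
K_c = [D]^3 / ([A]^2).
Setting equal to 209 and solving for X on (0,1) gives X = 0.824.

X = 0.824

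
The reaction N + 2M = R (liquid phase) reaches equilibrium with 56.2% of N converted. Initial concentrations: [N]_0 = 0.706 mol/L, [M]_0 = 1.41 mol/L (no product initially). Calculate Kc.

Kc = 3.38 (mol/L)^-2

Let X = conversion of N.
Concentrations: [N] = 0.706 − 0.706X; [M] = 1.41 − 1.41X; [R] = 0.706X.
At X = 0.562: [N] = 0.309, [M] = 0.616, [R] = 0.397.
Kc = [R] / ([N] [M]^2) = 3.38 (mol/L)^-2.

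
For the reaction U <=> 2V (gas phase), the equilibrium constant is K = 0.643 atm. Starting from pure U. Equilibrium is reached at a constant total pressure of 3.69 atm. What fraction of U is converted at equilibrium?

X = 0.204

Basis: 1 mol U initially; let X = conversion of U. Extent ξ = X.
Species balance: n_U = 1 − X; n_V = 2X.
n_T = Σnᵢ = 1 + X.
Mole fractions y_i = n_i/n_T; K = p_V^2 / (p_U) with p_i = y_i·P.
Substituting and setting equal to 0.643 atm gives a polynomial in X; the root in (0,1) is X = 0.204.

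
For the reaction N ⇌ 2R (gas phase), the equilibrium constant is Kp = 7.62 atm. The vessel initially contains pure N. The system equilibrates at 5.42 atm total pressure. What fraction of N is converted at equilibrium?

X = 0.510

Let X = conversion of N (basis 1 mol N); extent of reaction ξ = X.
Species balance: n_N = 1 − X; n_R = 2X.
Summing: n_T = 1 + X.
With p_i = (n_i/n_T)P, Kp = p_R^2 / (p_N).
This yields a degree-2 equation in X; solving on (0,1), X = 0.510.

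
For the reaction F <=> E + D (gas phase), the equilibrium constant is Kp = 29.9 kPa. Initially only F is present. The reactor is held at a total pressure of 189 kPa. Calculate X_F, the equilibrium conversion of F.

Let X = conversion of F (basis 1 mol F); extent of reaction ξ = X.
At extent ξ: n_F = 1 − X; n_E = X; n_D = X.
Summing: n_T = 1 + X.
With p_i = (n_i/n_T)P, Kp = p_E p_D / (p_F).
Substituting and setting equal to 29.9 kPa gives a polynomial in X; the root in (0,1) is X = 0.370.

X = 0.370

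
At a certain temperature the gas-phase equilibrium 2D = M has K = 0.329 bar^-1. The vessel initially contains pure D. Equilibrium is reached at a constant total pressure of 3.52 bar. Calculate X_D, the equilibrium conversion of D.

Take 1 mol D as basis and let X be its fractional conversion, so ξ = 0.5X.
Moles: n_D = 1 − X; n_M = 0.5X.
Total moles n_T = 1 − 0.5X.
y_i = n_i/n_T, p_i = y_i·P. K = p_M / (p_D^2).
Setting this equal to 0.329 bar^-1 and taking the physical root (0 < X < 1) gives X = 0.579.

X = 0.579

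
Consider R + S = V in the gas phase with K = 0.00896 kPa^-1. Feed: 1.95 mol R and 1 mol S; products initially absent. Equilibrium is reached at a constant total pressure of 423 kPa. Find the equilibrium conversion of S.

X = 0.680

Let X = conversion of S (basis 1 mol S); extent of reaction ξ = X.
Mole table: n_R = 1.95 − X; n_S = 1 − X; n_V = X.
Total moles n_T = 2.95 − X.
y_i = n_i/n_T, p_i = y_i·P. K = p_V / (p_R p_S).
This yields a degree-2 equation in X; solving on (0,1), X = 0.680.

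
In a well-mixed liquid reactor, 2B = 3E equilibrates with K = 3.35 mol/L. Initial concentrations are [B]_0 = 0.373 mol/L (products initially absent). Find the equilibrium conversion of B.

Let X = conversion of B; extent ξ = 0.373X/2 mol/L.
Concentrations: [B] = 0.373 − 0.373X; [E] = 0.559X.
K = [E]^3 / ([B]^2).
Equating to 3.35 mol/L: the physical root is X = 0.666.

X = 0.666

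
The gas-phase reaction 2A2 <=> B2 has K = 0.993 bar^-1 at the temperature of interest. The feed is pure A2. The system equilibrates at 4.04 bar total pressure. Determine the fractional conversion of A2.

X = 0.758

Let X = conversion of A2 (basis 1 mol A2); extent of reaction ξ = 0.5X.
Species balance: n_A2 = 1 − X; n_B2 = 0.5X.
n_T = Σnᵢ = 1 − 0.5X.
y_i = n_i/n_T, p_i = y_i·P. K = p_B2 / (p_A2^2).
Substituting and setting equal to 0.993 bar^-1 gives a polynomial in X; the root in (0,1) is X = 0.758.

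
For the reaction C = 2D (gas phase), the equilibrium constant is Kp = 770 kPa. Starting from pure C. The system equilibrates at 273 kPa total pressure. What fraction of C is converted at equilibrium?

X = 0.643

Basis: 1 mol C initially; let X = conversion of C. Extent ξ = X.
Species balance: n_C = 1 − X; n_D = 2X.
Total moles n_T = 1 + X.
With p_i = (n_i/n_T)P, Kp = p_D^2 / (p_C).
Equating to 770 kPa and solving on 0 < X < 1: X = 0.643.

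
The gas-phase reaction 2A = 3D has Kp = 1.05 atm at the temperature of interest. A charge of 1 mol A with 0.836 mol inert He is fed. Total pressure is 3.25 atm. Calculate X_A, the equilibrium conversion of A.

Basis: 1 mol A initially; let X = conversion of A. Extent ξ = 0.5X.
At extent ξ: n_A = 1 − X; n_D = 1.5X; n_I = 0.836 (inert).
Summing: n_T = 1.84 + 0.5X.
With p_i = (n_i/n_T)P, Kp = p_D^3 / (p_A^2).
This yields a degree-3 equation in X; solving on (0,1), X = 0.409.

X = 0.409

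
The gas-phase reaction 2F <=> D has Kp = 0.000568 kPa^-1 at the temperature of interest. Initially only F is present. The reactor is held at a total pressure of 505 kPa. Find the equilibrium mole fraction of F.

y_F = 0.811

Basis: 1 mol F initially; let X = conversion of F. Extent ξ = 0.5X.
Moles: n_F = 1 − X; n_D = 0.5X.
Summing: n_T = 1 − 0.5X.
With p_i = (n_i/n_T)P, Kp = p_D / (p_F^2).
Substituting and setting equal to 0.000568 kPa^-1 gives a polynomial in X; the root in (0,1) is X = 0.318.
Then n_F = 0.682, n_T = 0.841, so y_F = 0.811.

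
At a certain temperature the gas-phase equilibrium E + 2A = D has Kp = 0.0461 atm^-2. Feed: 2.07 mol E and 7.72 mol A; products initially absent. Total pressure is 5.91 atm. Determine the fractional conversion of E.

X = 0.466

Take 2.07 mol E as basis and let X be its fractional conversion, so ξ = 2.07X.
Species balance: n_E = 2.07 − 2.07X; n_A = 7.72 − 4.14X; n_D = 2.07X.
Summing: n_T = 9.79 − 4.14X.
With p_i = (n_i/n_T)P, Kp = p_D / (p_E p_A^2).
Setting this equal to 0.0461 atm^-2 and taking the physical root (0 < X < 1) gives X = 0.466.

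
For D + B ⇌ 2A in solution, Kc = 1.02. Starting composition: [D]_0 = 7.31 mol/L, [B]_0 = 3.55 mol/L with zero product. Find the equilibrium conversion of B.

Let X = conversion of B; extent ξ = 3.55·X mol/L.
Concentrations: [D] = 7.31 − 3.55X; [B] = 3.55 − 3.55X; [A] = 7.1X.
Kc = [A]^2 / ([D] [B]).
Setting equal to 1.02 and solving for X on (0,1) gives X = 0.466.

X = 0.466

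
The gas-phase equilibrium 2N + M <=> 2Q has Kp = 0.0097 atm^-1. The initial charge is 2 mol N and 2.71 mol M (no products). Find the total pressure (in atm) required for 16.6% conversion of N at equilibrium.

P = 7.3 atm

Take 2 mol N as basis and let X be its fractional conversion, so ξ = X.
Species balance: n_N = 2 − 2X; n_M = 2.71 − X; n_Q = 2X.
Summing: n_T = 4.71 − X.
Kp = p_Q^2 / (p_N^2 p_M) with p_i = (n_i/n_T)·P.
At X = 0.166: the mole-fraction product g(X) = Π y_i^ν_i = 0.07076. Since Kp = g(X)·P^{-1}, P = (g/Kp)^(1/1) = (0.07076/0.0097)^(1/1) = 7.3 atm.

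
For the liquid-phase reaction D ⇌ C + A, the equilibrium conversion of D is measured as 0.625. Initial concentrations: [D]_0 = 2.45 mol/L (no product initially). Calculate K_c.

Let X = conversion of D.
Concentrations: [D] = 2.45 − 2.45X; [C] = 2.45X; [A] = 2.45X.
At X = 0.625: [D] = 0.919, [C] = 1.53, [A] = 1.53.
K_c = [C] [A] / ([D]) = 2.55 mol/L.

K_c = 2.55 mol/L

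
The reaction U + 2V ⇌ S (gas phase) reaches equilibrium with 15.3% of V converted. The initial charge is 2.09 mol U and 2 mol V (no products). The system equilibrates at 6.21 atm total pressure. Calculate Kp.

Basis: 2 mol V initially; let X = conversion of V. Extent ξ = X.
Moles: n_U = 2.09 − X; n_V = 2 − 2X; n_S = X.
n_T = Σnᵢ = 4.09 − 2X.
At X = 0.153: n_U = 1.94, n_V = 1.69, n_S = 0.153, n_T = 3.78.
p_i = (n_i/n_T)·P. Kp = p_S / (p_U p_V^2) = 0.0102 atm^-2.

Kp = 0.0102 atm^-2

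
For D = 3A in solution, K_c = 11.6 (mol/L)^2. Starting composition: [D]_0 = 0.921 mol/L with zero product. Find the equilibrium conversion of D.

X = 0.591

Let X = conversion of D; extent ξ = 0.921·X mol/L.
Concentrations: [D] = 0.921 − 0.921X; [A] = 2.76X.
K_c = [A]^3 / ([D]).
Equating to 11.6 (mol/L)^2: the physical root is X = 0.591.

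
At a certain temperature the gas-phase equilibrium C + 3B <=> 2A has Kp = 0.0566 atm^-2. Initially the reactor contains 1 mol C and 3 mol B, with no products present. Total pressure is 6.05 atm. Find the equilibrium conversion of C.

X = 0.410

Take 1 mol C as basis and let X be its fractional conversion, so ξ = X.
At extent ξ: n_C = 1 − X; n_B = 3 − 3X; n_A = 2X.
Summing: n_T = 4 − 2X.
Mole fractions y_i = n_i/n_T; Kp = p_A^2 / (p_C p_B^3) with p_i = y_i·P.
This yields a degree-4 equation in X; solving on (0,1), X = 0.410.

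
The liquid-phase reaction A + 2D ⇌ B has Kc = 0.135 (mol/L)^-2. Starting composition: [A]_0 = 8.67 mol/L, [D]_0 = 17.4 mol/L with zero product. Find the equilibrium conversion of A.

X = 0.739

Let X = conversion of A; extent ξ = 8.67·X mol/L.
Concentrations: [A] = 8.67 − 8.67X; [D] = 17.4 − 17.3X; [B] = 8.67X.
Kc = [B] / ([A] [D]^2).
This equals 0.135 at X = 0.739 (the root in 0 < X < 1).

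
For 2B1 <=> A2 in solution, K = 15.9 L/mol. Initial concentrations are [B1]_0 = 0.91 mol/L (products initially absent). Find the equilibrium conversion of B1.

Let X = conversion of B1; extent ξ = 0.91X/2 mol/L.
Concentrations: [B1] = 0.91 − 0.91X; [A2] = 0.455X.
K = [A2] / ([B1]^2).
Equating to 15.9 L/mol: the physical root is X = 0.831.

X = 0.831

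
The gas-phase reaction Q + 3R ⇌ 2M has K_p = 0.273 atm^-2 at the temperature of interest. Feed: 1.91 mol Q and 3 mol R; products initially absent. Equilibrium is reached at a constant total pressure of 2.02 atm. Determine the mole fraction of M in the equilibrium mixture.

y_M = 0.189

Take 3 mol R as basis and let X be its fractional conversion, so ξ = X.
Species balance: n_Q = 1.91 − X; n_R = 3 − 3X; n_M = 2X.
n_T = Σnᵢ = 4.91 − 2X.
Mole fractions y_i = n_i/n_T; K_p = p_M^2 / (p_Q p_R^3) with p_i = y_i·P.
Substituting and setting equal to 0.273 atm^-2 gives a polynomial in X; the root in (0,1) is X = 0.390.
Then n_M = 0.78, n_T = 4.13, so y_M = 0.189.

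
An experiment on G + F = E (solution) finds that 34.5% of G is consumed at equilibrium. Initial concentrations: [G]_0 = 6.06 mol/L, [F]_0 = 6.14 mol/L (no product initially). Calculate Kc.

Let X = conversion of G.
Concentrations: [G] = 6.06 − 6.06X; [F] = 6.14 − 6.06X; [E] = 6.06X.
At X = 0.345: [G] = 3.97, [F] = 4.05, [E] = 2.09.
Kc = [E] / ([G] [F]) = 0.13 L/mol.

Kc = 0.13 L/mol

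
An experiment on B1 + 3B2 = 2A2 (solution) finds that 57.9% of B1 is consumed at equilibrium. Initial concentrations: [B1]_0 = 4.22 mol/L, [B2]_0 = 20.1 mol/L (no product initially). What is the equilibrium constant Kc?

Let X = conversion of B1.
Concentrations: [B1] = 4.22 − 4.22X; [B2] = 20.1 − 12.7X; [A2] = 8.44X.
At X = 0.579: [B1] = 1.78, [B2] = 12.8, [A2] = 4.89.
Kc = [A2]^2 / ([B1] [B2]^3) = 0.00645 (mol/L)^-2.

Kc = 0.00645 (mol/L)^-2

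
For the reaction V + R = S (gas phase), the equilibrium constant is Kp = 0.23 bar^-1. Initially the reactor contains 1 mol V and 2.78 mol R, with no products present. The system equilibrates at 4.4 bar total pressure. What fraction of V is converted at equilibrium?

Basis: 1 mol V initially; let X = conversion of V. Extent ξ = X.
At extent ξ: n_V = 1 − X; n_R = 2.78 − X; n_S = X.
Summing: n_T = 3.78 − X.
With p_i = (n_i/n_T)P, Kp = p_S / (p_V p_R).
Substituting and setting equal to 0.23 bar^-1 gives a polynomial in X; the root in (0,1) is X = 0.416.

X = 0.416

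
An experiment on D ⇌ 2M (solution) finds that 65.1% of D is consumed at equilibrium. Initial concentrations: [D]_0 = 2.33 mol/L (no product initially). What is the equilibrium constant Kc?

Kc = 11.3 mol/L

Let X = conversion of D.
Concentrations: [D] = 2.33 − 2.33X; [M] = 4.66X.
At X = 0.651: [D] = 0.813, [M] = 3.03.
Kc = [M]^2 / ([D]) = 11.3 mol/L.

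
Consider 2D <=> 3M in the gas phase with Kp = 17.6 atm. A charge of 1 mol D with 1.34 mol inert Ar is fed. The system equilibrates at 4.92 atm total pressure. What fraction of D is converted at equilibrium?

Let X = conversion of D (basis 1 mol D); extent of reaction ξ = 0.5X.
At extent ξ: n_D = 1 − X; n_M = 1.5X; n_I = 1.34 (inert).
n_T = Σnᵢ = 2.34 + 0.5X.
y_i = n_i/n_T, p_i = y_i·P. Kp = p_M^3 / (p_D^2).
Substituting and setting equal to 17.6 atm gives a polynomial in X; the root in (0,1) is X = 0.673.

X = 0.673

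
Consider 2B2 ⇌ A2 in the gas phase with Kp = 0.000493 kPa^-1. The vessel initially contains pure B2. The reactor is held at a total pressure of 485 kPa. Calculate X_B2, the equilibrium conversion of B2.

Basis: 1 mol B2 initially; let X = conversion of B2. Extent ξ = 0.5X.
At extent ξ: n_B2 = 1 − X; n_A2 = 0.5X.
Total moles n_T = 1 − 0.5X.
y_i = n_i/n_T, p_i = y_i·P. Kp = p_A2 / (p_B2^2).
Substituting and setting equal to 0.000493 kPa^-1 gives a polynomial in X; the root in (0,1) is X = 0.285.

X = 0.285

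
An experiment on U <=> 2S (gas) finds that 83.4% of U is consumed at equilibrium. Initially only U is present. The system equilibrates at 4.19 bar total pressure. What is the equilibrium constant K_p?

K_p = 38.3 bar

Basis: 1 mol U initially; let X = conversion of U. Extent ξ = X.
Species balance: n_U = 1 − X; n_S = 2X.
Total moles n_T = 1 + X.
At X = 0.834: n_U = 0.166, n_S = 1.67, n_T = 1.83.
p_i = (n_i/n_T)·P. K_p = p_S^2 / (p_U) = 38.3 bar.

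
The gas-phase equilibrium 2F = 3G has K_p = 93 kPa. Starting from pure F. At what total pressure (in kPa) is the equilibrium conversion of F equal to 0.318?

Let X = conversion of F (basis 1 mol F); extent of reaction ξ = 0.5X.
Moles: n_F = 1 − X; n_G = 1.5X.
Total moles n_T = 1 + 0.5X.
K_p = p_G^3 / (p_F^2) with p_i = (n_i/n_T)·P.
At X = 0.318: the mole-fraction product g(X) = Π y_i^ν_i = 0.2013. Since K_p = g(X)·P^{1}, P = (K_p/g)^(1/1) = (93/0.2013)^(1/1) = 462 kPa.

P = 462 kPa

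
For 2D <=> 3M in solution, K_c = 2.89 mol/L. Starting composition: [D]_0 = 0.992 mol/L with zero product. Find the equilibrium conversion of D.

Let X = conversion of D; extent ξ = 0.992X/2 mol/L.
Concentrations: [D] = 0.992 − 0.992X; [M] = 1.49X.
K_c = [M]^3 / ([D]^2).
Setting equal to 2.89 and solving for X on (0,1) gives X = 0.555.

X = 0.555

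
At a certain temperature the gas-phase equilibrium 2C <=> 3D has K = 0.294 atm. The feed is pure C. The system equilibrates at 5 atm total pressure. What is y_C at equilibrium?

Take 1 mol C as basis and let X be its fractional conversion, so ξ = 0.5X.
Moles: n_C = 1 − X; n_D = 1.5X.
Summing: n_T = 1 + 0.5X.
Mole fractions y_i = n_i/n_T; K = p_D^3 / (p_C^2) with p_i = y_i·P.
Equating to 0.294 atm and solving on 0 < X < 1: X = 0.226.
Then n_C = 0.774, n_T = 1.11, so y_C = 0.695.

y_C = 0.695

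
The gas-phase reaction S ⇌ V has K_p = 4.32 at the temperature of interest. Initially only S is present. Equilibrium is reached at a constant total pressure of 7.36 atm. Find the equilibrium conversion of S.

Basis: 1 mol S initially; let X = conversion of S. Extent ξ = X.
Species balance: n_S = 1 − X; n_V = X.
Since Δν = 0, n_T = 1 throughout.
y_i = n_i/n_T, p_i = y_i·P. K_p = p_V / (p_S).
Setting this equal to 4.32 and taking the physical root (0 < X < 1) gives X = 0.812.

X = 0.812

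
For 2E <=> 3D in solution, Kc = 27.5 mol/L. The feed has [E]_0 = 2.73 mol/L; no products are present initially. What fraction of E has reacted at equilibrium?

X = 0.677

Let X = conversion of E; extent ξ = 2.73X/2 mol/L.
Concentrations: [E] = 2.73 − 2.73X; [D] = 4.09X.
Kc = [D]^3 / ([E]^2).
This equals 27.5 at X = 0.677 (the root in 0 < X < 1).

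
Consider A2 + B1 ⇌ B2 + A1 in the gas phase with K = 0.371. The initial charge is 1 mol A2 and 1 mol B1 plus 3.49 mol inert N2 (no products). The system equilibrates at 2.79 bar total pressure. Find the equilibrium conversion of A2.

X = 0.379

Basis: 1 mol A2 initially; let X = conversion of A2. Extent ξ = X.
Species balance: n_A2 = 1 − X; n_B1 = 1 − X; n_B2 = X; n_A1 = X; n_I = 3.49 (inert).
Total moles n_T = 5.49 (Δν = 0, constant).
Mole fractions y_i = n_i/n_T; K = p_B2 p_A1 / (p_A2 p_B1) with p_i = y_i·P.
This yields a degree-2 equation in X; solving on (0,1), X = 0.379.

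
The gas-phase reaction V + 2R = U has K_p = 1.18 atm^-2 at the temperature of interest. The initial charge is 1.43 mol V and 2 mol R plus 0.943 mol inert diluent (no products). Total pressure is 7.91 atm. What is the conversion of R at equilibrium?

X = 0.816

Take 2 mol R as basis and let X be its fractional conversion, so ξ = X.
Species balance: n_V = 1.43 − X; n_R = 2 − 2X; n_U = X; n_I = 0.943 (inert).
Total moles n_T = 4.37 − 2X.
y_i = n_i/n_T, p_i = y_i·P. K_p = p_U / (p_V p_R^2).
Equating to 1.18 atm^-2 and solving on 0 < X < 1: X = 0.816.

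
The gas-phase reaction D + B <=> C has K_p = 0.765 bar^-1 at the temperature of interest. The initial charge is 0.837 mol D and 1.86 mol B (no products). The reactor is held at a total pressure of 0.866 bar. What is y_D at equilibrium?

y_D = 0.239

Let X = conversion of D (basis 0.837 mol D); extent of reaction ξ = 0.837X.
Moles: n_D = 0.837 − 0.837X; n_B = 1.86 − 0.837X; n_C = 0.837X.
Total moles n_T = 2.7 − 0.837X.
Mole fractions y_i = n_i/n_T; K_p = p_C / (p_D p_B) with p_i = y_i·P.
Setting this equal to 0.765 bar^-1 and taking the physical root (0 < X < 1) gives X = 0.303.
Then n_D = 0.583, n_T = 2.44, so y_D = 0.239.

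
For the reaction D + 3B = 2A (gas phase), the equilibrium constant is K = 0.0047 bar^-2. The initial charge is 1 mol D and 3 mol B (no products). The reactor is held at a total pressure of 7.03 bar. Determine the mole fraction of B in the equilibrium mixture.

y_B = 0.659

Basis: 1 mol D initially; let X = conversion of D. Extent ξ = X.
Species balance: n_D = 1 − X; n_B = 3 − 3X; n_A = 2X.
Summing: n_T = 4 − 2X.
y_i = n_i/n_T, p_i = y_i·P. K = p_A^2 / (p_D p_B^3).
Setting this equal to 0.0047 bar^-2 and taking the physical root (0 < X < 1) gives X = 0.216.
Then n_B = 2.35, n_T = 3.57, so y_B = 0.659.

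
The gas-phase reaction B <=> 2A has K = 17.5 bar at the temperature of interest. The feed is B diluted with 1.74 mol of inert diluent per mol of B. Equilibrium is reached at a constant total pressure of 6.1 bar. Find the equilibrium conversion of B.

Take 1 mol B as basis and let X be its fractional conversion, so ξ = X.
Mole table: n_B = 1 − X; n_A = 2X; n_I = 1.74 (inert).
Summing: n_T = 2.74 + X.
Mole fractions y_i = n_i/n_T; K = p_A^2 / (p_B) with p_i = y_i·P.
Equating to 17.5 bar and solving on 0 < X < 1: X = 0.766.

X = 0.766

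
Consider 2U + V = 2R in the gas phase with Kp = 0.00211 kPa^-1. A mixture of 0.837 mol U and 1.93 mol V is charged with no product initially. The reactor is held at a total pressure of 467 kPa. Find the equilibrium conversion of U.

X = 0.449

Basis: 0.837 mol U initially; let X = conversion of U. Extent ξ = 0.418X.
At extent ξ: n_U = 0.837 − 0.837X; n_V = 1.93 − 0.418X; n_R = 0.837X.
n_T = Σnᵢ = 2.77 − 0.418X.
With p_i = (n_i/n_T)P, Kp = p_R^2 / (p_U^2 p_V).
Equating to 0.00211 kPa^-1 and solving on 0 < X < 1: X = 0.449.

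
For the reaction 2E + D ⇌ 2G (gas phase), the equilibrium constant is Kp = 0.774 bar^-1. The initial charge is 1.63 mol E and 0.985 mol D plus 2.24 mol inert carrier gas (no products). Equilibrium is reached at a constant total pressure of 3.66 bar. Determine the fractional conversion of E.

Take 1.63 mol E as basis and let X be its fractional conversion, so ξ = 0.815X.
At extent ξ: n_E = 1.63 − 1.63X; n_D = 0.985 − 0.815X; n_G = 1.63X; n_I = 2.24 (inert).
Summing: n_T = 4.86 − 0.815X.
Mole fractions y_i = n_i/n_T; Kp = p_G^2 / (p_E^2 p_D) with p_i = y_i·P.
Substituting and setting equal to 0.774 bar^-1 gives a polynomial in X; the root in (0,1) is X = 0.392.

X = 0.392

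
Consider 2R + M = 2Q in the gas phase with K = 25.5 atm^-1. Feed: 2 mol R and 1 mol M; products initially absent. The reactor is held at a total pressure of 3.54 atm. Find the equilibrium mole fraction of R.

Let X = conversion of R (basis 2 mol R); extent of reaction ξ = X.
Species balance: n_R = 2 − 2X; n_M = 1 − X; n_Q = 2X.
n_T = Σnᵢ = 3 − X.
y_i = n_i/n_T, p_i = y_i·P. K = p_Q^2 / (p_R^2 p_M).
Setting this equal to 25.5 atm^-1 and taking the physical root (0 < X < 1) gives X = 0.758.
Then n_R = 0.485, n_T = 2.24, so y_R = 0.216.

y_R = 0.216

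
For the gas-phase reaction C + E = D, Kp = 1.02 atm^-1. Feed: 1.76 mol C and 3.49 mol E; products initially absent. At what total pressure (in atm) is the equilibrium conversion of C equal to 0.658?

P = 3.31 atm

Let X = conversion of C (basis 1.76 mol C); extent of reaction ξ = 1.76X.
Species balance: n_C = 1.76 − 1.76X; n_E = 3.49 − 1.76X; n_D = 1.76X.
n_T = Σnᵢ = 5.25 − 1.76X.
Kp = p_D / (p_C p_E) with p_i = (n_i/n_T)·P.
At X = 0.658: the mole-fraction product g(X) = Π y_i^ν_i = 3.376. Since Kp = g(X)·P^{-1}, P = (g/Kp)^(1/1) = (3.376/1.02)^(1/1) = 3.31 atm.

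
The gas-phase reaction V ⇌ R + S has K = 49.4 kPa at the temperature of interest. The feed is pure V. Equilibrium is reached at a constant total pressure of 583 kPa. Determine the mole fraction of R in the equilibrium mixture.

y_R = 0.218

Basis: 1 mol V initially; let X = conversion of V. Extent ξ = X.
Species balance: n_V = 1 − X; n_R = X; n_S = X.
Total moles n_T = 1 + X.
Mole fractions y_i = n_i/n_T; K = p_R p_S / (p_V) with p_i = y_i·P.
This yields a degree-2 equation in X; solving on (0,1), X = 0.279.
Then n_R = 0.279, n_T = 1.28, so y_R = 0.218.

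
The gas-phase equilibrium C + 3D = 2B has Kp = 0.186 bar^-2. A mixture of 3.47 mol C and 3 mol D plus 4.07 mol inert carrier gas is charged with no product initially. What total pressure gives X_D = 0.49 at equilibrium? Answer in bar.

P = 6.65 bar

Basis: 3 mol D initially; let X = conversion of D. Extent ξ = X.
Mole table: n_C = 3.47 − X; n_D = 3 − 3X; n_B = 2X; n_I = 4.07 (inert).
n_T = Σnᵢ = 10.5 − 2X.
Kp = p_B^2 / (p_C p_D^3) with p_i = (n_i/n_T)·P.
At X = 0.49: the mole-fraction product g(X) = Π y_i^ν_i = 8.224. Since Kp = g(X)·P^{-2}, P = (g/Kp)^(1/2) = (8.224/0.186)^(1/2) = 6.65 bar.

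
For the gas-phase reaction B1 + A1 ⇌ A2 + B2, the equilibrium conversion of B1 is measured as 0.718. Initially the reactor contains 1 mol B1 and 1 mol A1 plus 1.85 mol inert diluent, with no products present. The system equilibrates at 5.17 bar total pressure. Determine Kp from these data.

Basis: 1 mol B1 initially; let X = conversion of B1. Extent ξ = X.
At extent ξ: n_B1 = 1 − X; n_A1 = 1 − X; n_A2 = X; n_B2 = X; n_I = 1.85 (inert).
Total moles n_T = 3.85 (Δν = 0, constant).
At X = 0.718: n_B1 = 0.282, n_A1 = 0.282, n_A2 = 0.718, n_B2 = 0.718, n_T = 3.85.
p_i = (n_i/n_T)·P. Kp = p_A2 p_B2 / (p_B1 p_A1) = 6.48.

Kp = 6.48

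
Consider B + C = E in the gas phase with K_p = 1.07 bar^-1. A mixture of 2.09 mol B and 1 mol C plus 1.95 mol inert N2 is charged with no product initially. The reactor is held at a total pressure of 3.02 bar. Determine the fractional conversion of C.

X = 0.528

Take 1 mol C as basis and let X be its fractional conversion, so ξ = X.
At extent ξ: n_B = 2.09 − X; n_C = 1 − X; n_E = X; n_I = 1.95 (inert).
Total moles n_T = 5.04 − X.
y_i = n_i/n_T, p_i = y_i·P. K_p = p_E / (p_B p_C).
This yields a degree-2 equation in X; solving on (0,1), X = 0.528.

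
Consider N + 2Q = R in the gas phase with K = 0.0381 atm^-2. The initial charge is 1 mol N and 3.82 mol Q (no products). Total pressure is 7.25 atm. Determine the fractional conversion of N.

X = 0.520

Basis: 1 mol N initially; let X = conversion of N. Extent ξ = X.
Moles: n_N = 1 − X; n_Q = 3.82 − 2X; n_R = X.
Total moles n_T = 4.82 − 2X.
y_i = n_i/n_T, p_i = y_i·P. K = p_R / (p_N p_Q^2).
This yields a degree-3 equation in X; solving on (0,1), X = 0.520.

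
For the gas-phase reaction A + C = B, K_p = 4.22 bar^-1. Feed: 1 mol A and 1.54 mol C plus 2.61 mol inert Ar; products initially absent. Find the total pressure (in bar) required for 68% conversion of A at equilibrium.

P = 2.62 bar

Let X = conversion of A (basis 1 mol A); extent of reaction ξ = X.
Mole table: n_A = 1 − X; n_C = 1.54 − X; n_B = X; n_I = 2.61 (inert).
Total moles n_T = 5.15 − X.
K_p = p_B / (p_A p_C) with p_i = (n_i/n_T)·P.
At X = 0.68: the mole-fraction product g(X) = Π y_i^ν_i = 11.05. Since K_p = g(X)·P^{-1}, P = (g/K_p)^(1/1) = (11.05/4.22)^(1/1) = 2.62 bar.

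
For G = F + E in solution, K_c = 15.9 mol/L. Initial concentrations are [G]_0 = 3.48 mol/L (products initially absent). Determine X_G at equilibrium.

X = 0.844

Let X = conversion of G; extent ξ = 3.48·X mol/L.
Concentrations: [G] = 3.48 − 3.48X; [F] = 3.48X; [E] = 3.48X.
K_c = [F] [E] / ([G]).
Setting equal to 15.9 and solving for X on (0,1) gives X = 0.844.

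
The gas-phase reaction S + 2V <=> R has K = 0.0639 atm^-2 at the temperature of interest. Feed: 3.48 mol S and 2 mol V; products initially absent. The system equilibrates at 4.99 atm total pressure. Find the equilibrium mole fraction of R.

y_R = 0.076

Let X = conversion of V (basis 2 mol V); extent of reaction ξ = X.
Moles: n_S = 3.48 − X; n_V = 2 − 2X; n_R = X.
n_T = Σnᵢ = 5.48 − 2X.
With p_i = (n_i/n_T)P, K = p_R / (p_S p_V^2).
Setting this equal to 0.0639 atm^-2 and taking the physical root (0 < X < 1) gives X = 0.359.
Then n_R = 0.359, n_T = 4.76, so y_R = 0.076.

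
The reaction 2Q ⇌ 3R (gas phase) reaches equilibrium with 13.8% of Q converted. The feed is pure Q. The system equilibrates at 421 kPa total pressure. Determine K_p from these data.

K_p = 4.7 kPa

Let X = conversion of Q (basis 1 mol Q); extent of reaction ξ = 0.5X.
At extent ξ: n_Q = 1 − X; n_R = 1.5X.
n_T = Σnᵢ = 1 + 0.5X.
At X = 0.138: n_Q = 0.862, n_R = 0.207, n_T = 1.07.
p_i = (n_i/n_T)·P. K_p = p_R^3 / (p_Q^2) = 4.7 kPa.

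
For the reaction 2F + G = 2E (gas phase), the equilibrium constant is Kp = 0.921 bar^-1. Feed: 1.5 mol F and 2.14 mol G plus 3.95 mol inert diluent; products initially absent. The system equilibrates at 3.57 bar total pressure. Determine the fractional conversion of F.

X = 0.474

Let X = conversion of F (basis 1.5 mol F); extent of reaction ξ = 0.75X.
Mole table: n_F = 1.5 − 1.5X; n_G = 2.14 − 0.75X; n_E = 1.5X; n_I = 3.95 (inert).
Summing: n_T = 7.59 − 0.75X.
y_i = n_i/n_T, p_i = y_i·P. Kp = p_E^2 / (p_F^2 p_G).
Setting this equal to 0.921 bar^-1 and taking the physical root (0 < X < 1) gives X = 0.474.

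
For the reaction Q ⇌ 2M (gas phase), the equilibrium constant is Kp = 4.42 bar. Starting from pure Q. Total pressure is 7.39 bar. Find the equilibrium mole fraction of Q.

y_Q = 0.470

Basis: 1 mol Q initially; let X = conversion of Q. Extent ξ = X.
At extent ξ: n_Q = 1 − X; n_M = 2X.
Total moles n_T = 1 + X.
y_i = n_i/n_T, p_i = y_i·P. Kp = p_M^2 / (p_Q).
Equating to 4.42 bar and solving on 0 < X < 1: X = 0.361.
Then n_Q = 0.639, n_T = 1.36, so y_Q = 0.470.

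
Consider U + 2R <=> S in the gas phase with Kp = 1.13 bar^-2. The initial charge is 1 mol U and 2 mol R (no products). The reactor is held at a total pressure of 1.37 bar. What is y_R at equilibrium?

y_R = 0.549

Let X = conversion of U (basis 1 mol U); extent of reaction ξ = X.
Species balance: n_U = 1 − X; n_R = 2 − 2X; n_S = X.
Summing: n_T = 3 − 2X.
Mole fractions y_i = n_i/n_T; Kp = p_S / (p_U p_R^2) with p_i = y_i·P.
Equating to 1.13 bar^-2 and solving on 0 < X < 1: X = 0.390.
Then n_R = 1.22, n_T = 2.22, so y_R = 0.549.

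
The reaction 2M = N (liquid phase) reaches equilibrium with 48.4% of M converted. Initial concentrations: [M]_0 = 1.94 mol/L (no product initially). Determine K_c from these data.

K_c = 0.469 L/mol

Let X = conversion of M.
Concentrations: [M] = 1.94 − 1.94X; [N] = 0.97X.
At X = 0.484: [M] = 1, [N] = 0.469.
K_c = [N] / ([M]^2) = 0.469 L/mol.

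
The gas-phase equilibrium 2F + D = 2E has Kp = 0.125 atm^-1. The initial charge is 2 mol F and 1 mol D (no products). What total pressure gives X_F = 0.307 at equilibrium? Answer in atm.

Let X = conversion of F (basis 2 mol F); extent of reaction ξ = X.
Mole table: n_F = 2 − 2X; n_D = 1 − X; n_E = 2X.
Summing: n_T = 3 − X.
Kp = p_E^2 / (p_F^2 p_D) with p_i = (n_i/n_T)·P.
At X = 0.307: the mole-fraction product g(X) = Π y_i^ν_i = 0.7626. Since Kp = g(X)·P^{-1}, P = (g/Kp)^(1/1) = (0.7626/0.125)^(1/1) = 6.1 atm.

P = 6.1 atm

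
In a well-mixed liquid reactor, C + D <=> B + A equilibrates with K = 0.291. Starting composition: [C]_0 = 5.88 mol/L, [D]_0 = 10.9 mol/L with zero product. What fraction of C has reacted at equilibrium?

X = 0.465

Let X = conversion of C; extent ξ = 5.88·X mol/L.
Concentrations: [C] = 5.88 − 5.88X; [D] = 10.9 − 5.88X; [B] = 5.88X; [A] = 5.88X.
K = [B] [A] / ([C] [D]).
Setting equal to 0.291 and solving for X on (0,1) gives X = 0.465.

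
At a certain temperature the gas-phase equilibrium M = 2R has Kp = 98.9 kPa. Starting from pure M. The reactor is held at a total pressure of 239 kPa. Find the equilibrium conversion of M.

X = 0.306

Basis: 1 mol M initially; let X = conversion of M. Extent ξ = X.
Mole table: n_M = 1 − X; n_R = 2X.
Summing: n_T = 1 + X.
y_i = n_i/n_T, p_i = y_i·P. Kp = p_R^2 / (p_M).
Substituting and setting equal to 98.9 kPa gives a polynomial in X; the root in (0,1) is X = 0.306.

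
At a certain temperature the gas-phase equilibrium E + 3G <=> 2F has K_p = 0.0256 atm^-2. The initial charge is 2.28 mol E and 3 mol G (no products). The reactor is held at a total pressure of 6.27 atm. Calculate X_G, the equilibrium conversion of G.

Take 3 mol G as basis and let X be its fractional conversion, so ξ = X.
Moles: n_E = 2.28 − X; n_G = 3 − 3X; n_F = 2X.
n_T = Σnᵢ = 5.28 − 2X.
y_i = n_i/n_T, p_i = y_i·P. K_p = p_F^2 / (p_E p_G^3).
Equating to 0.0256 atm^-2 and solving on 0 < X < 1: X = 0.384.

X = 0.384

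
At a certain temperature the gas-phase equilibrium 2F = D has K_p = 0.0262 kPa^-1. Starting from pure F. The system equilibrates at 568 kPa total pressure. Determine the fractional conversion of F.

X = 0.871

Let X = conversion of F (basis 1 mol F); extent of reaction ξ = 0.5X.
At extent ξ: n_F = 1 − X; n_D = 0.5X.
Total moles n_T = 1 − 0.5X.
y_i = n_i/n_T, p_i = y_i·P. K_p = p_D / (p_F^2).
Setting this equal to 0.0262 kPa^-1 and taking the physical root (0 < X < 1) gives X = 0.871.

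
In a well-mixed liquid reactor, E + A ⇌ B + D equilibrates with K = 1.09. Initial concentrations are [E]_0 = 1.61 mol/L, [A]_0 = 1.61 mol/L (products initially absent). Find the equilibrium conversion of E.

Let X = conversion of E; extent ξ = 1.61·X mol/L.
Concentrations: [E] = 1.61 − 1.61X; [A] = 1.61 − 1.61X; [B] = 1.61X; [D] = 1.61X.
K = [B] [D] / ([E] [A]).
This equals 1.09 at X = 0.511 (the root in 0 < X < 1).

X = 0.511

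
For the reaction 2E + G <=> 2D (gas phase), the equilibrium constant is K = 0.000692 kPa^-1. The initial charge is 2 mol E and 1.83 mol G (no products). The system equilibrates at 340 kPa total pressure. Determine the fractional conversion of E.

Basis: 2 mol E initially; let X = conversion of E. Extent ξ = X.
Moles: n_E = 2 − 2X; n_G = 1.83 − X; n_D = 2X.
Total moles n_T = 3.83 − X.
With p_i = (n_i/n_T)P, K = p_D^2 / (p_E^2 p_G).
Substituting and setting equal to 0.000692 kPa^-1 gives a polynomial in X; the root in (0,1) is X = 0.244.

X = 0.244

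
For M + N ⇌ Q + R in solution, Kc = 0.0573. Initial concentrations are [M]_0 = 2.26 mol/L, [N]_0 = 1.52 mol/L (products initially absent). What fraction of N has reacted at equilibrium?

Let X = conversion of N; extent ξ = 1.52·X mol/L.
Concentrations: [M] = 2.26 − 1.52X; [N] = 1.52 − 1.52X; [Q] = 1.52X; [R] = 1.52X.
Kc = [Q] [R] / ([M] [N]).
Equating to 0.0573: the physical root is X = 0.234.

X = 0.234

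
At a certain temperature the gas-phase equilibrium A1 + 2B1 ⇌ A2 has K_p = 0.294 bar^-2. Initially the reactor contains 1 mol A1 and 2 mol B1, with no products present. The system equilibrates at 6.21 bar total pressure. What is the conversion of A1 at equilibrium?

Basis: 1 mol A1 initially; let X = conversion of A1. Extent ξ = X.
Mole table: n_A1 = 1 − X; n_B1 = 2 − 2X; n_A2 = X.
n_T = Σnᵢ = 3 − 2X.
y_i = n_i/n_T, p_i = y_i·P. K_p = p_A2 / (p_A1 p_B1^2).
This yields a degree-3 equation in X; solving on (0,1), X = 0.654.

X = 0.654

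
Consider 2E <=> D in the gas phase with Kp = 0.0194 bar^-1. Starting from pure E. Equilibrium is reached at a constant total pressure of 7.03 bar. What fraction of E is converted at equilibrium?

X = 0.196

Take 1 mol E as basis and let X be its fractional conversion, so ξ = 0.5X.
Moles: n_E = 1 − X; n_D = 0.5X.
Total moles n_T = 1 − 0.5X.
y_i = n_i/n_T, p_i = y_i·P. Kp = p_D / (p_E^2).
Equating to 0.0194 bar^-1 and solving on 0 < X < 1: X = 0.196.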